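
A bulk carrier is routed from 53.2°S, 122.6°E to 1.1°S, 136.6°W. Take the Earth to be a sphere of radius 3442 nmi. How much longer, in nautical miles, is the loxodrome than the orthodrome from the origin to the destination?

236 nmi

Great circle: cos σ = sin φ₁ sin φ₂ + cos φ₁ cos φ₂ cos Δλ,  σ = 1.6678 rad → d_gc = 5740.6 nmi
Rhumb line: Δψ = +1.0814, q = Δφ/Δψ = 0.8408, d_rh = R√(Δφ²+q²Δλ²) = 5976.7 nmi
Excess = 5976.7 − 5740.6 = 236.1 ≈ 236 nmi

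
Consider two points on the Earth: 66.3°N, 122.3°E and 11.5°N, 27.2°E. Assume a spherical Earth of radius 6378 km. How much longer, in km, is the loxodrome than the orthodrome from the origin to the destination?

553 km

Great circle: cos σ = sin φ₁ sin φ₂ + cos φ₁ cos φ₂ cos Δλ,  σ = 1.4227 rad → d_gc = 9074.1 km
Rhumb line: Δψ = -1.3594, q = Δφ/Δψ = 0.7036, d_rh = R√(Δφ²+q²Δλ²) = 9627.4 km
Excess = 9627.4 − 9074.1 = 553.3 ≈ 553 km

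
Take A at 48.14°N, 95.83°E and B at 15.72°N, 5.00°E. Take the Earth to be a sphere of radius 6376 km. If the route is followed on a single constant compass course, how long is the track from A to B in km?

Rhumb course C = atan2(Δλ, Δψ) with Δψ = ln[tan(π/4+φ₂/2)/tan(π/4+φ₁/2)] = -0.6832, Δλ = -1.5853 → C = 246.68°
d = R·|Δφ| / |cos C| = 6376·0.56584 / 0.39580 = 9115 km

9115 km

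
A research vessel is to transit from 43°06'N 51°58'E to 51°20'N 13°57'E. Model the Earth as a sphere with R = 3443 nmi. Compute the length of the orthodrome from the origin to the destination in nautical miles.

Haversine: a = sin²(Δφ/2)+cos φ₁ cos φ₂ sin²(Δλ/2) = 0.05355;  σ = 2·atan2(√a,√(1−a))
σ = 26.760° → d = Rσ = 3443·0.46705 = 1608 nmi

1608 nmi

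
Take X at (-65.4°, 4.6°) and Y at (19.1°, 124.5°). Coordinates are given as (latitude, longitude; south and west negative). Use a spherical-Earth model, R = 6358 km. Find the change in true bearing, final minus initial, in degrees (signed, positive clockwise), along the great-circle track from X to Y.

-85.1°

At departure: θ₁ = atan2(sin Δλ cos φ₂, cos φ₁ sin φ₂ − sin φ₁ cos φ₂ cos Δλ) = 109.62°
At arrival: θ₂ = atan2(sin Δλ cos φ₁, −cos φ₂ sin φ₁ + sin φ₂ cos φ₁ cos Δλ) = 24.52°
Δθ = θ₂ − θ₁ = -85.1°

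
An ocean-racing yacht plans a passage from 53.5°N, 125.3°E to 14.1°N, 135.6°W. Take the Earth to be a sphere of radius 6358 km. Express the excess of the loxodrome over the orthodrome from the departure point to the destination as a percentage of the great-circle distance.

5.3%

Great circle: σ = 1.4660 rad → d_gc = Rσ = 9320.9 km
Rhumb: Δφ = -0.6877, Δλ = +1.7296, Δψ = -0.8608, q = Δφ/Δψ = 0.7989 → d_rh = R√(Δφ²+q²Δλ²) = 9812.8 km
Excess = (9812.8 − 9320.9) / 9320.9 = 491.9 / 9320.9 = 5.28% ≈ 5.3%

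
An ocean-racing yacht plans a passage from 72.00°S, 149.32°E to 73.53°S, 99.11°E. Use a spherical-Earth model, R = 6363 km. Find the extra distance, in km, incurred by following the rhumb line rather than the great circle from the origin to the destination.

Great circle: cos σ = sin φ₁ sin φ₂ + cos φ₁ cos φ₂ cos Δλ,  σ = 0.2533 rad → d_gc = 1611.5 km
Rhumb line: Δψ = -0.0902, q = Δφ/Δψ = 0.2961, d_rh = R√(Δφ²+q²Δλ²) = 1659.8 km
Excess = 1659.8 − 1611.5 = 48.3 ≈ 48 km

48 km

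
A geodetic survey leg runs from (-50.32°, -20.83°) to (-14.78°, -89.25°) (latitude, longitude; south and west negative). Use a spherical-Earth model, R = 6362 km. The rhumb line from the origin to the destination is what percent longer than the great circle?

2.1%

Great circle: σ = 1.1336 rad → d_gc = Rσ = 7211.9 km
Rhumb: Δφ = +0.6203, Δλ = -1.1942, Δψ = +0.7585, q = Δφ/Δψ = 0.8178 → d_rh = R√(Δφ²+q²Δλ²) = 7360.0 km
Excess = (7360.0 − 7211.9) / 7211.9 = 148.1 / 7211.9 = 2.054% ≈ 2.1%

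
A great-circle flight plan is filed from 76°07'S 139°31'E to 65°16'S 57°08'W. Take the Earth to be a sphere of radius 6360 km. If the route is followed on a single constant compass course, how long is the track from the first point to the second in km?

5960 km

Δψ = ln[tan(π/4+φ₂/2)/tan(π/4+φ₁/2)] = +0.5883;  Δφ = +0.1894 rad,  Δλ = +2.8510 rad
q = Δφ/Δψ = 0.3219
d = R·√(Δφ² + q²Δλ²) = 6360·0.93711 = 5960 km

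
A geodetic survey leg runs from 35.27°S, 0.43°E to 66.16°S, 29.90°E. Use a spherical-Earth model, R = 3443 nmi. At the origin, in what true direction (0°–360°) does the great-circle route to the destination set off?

θ = atan2( sin Δλ·cos φ₂ ,  cos φ₁ sin φ₂ − sin φ₁ cos φ₂ cos Δλ )
  = atan2(+0.1988, -0.5436) = 159.91°

159.9°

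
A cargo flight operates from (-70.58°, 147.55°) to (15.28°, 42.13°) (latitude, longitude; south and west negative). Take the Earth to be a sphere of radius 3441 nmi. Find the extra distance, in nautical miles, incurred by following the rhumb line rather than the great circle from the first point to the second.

Great circle: cos σ = sin φ₁ sin φ₂ + cos φ₁ cos φ₂ cos Δλ,  σ = 1.9112 rad → d_gc = 6576.3 nmi
Rhumb line: Δψ = +2.0353, q = Δφ/Δψ = 0.7363, d_rh = R√(Δφ²+q²Δλ²) = 6951.1 nmi
Excess = 6951.1 − 6576.3 = 374.8 ≈ 375 nmi

375 nmi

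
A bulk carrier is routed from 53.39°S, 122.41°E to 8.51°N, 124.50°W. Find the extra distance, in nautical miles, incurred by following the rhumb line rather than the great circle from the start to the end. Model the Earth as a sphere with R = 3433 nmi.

Great circle: cos σ = sin φ₁ sin φ₂ + cos φ₁ cos φ₂ cos Δλ,  σ = 1.9285 rad → d_gc = 6620.4 nmi
Rhumb line: Δψ = +1.2553, q = Δφ/Δψ = 0.8607, d_rh = R√(Δφ²+q²Δλ²) = 6911.3 nmi
Excess = 6911.3 − 6620.4 = 290.9 ≈ 291 nmi

291 nmi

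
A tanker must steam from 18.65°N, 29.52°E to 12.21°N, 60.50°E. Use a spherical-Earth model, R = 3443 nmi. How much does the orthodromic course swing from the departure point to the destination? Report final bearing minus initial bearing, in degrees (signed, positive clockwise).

Initial bearing θ₁ = atan2(sin Δλ cos φ₂, cos φ₁ sin φ₂ − sin φ₁ cos φ₂ cos Δλ) = 97.65°
Final bearing θ₂ = (initial bearing from the destination back to the start) + 180° = 106.10°
Δθ = θ₂ − θ₁ = +8.4°

+8.4°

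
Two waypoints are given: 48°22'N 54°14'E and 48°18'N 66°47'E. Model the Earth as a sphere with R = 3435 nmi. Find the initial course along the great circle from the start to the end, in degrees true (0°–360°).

85.8°

N = sin Δλ·cos φ₂ = +0.1445;  D = cos φ₁ sin φ₂ − sin φ₁ cos φ₂ cos Δλ = +0.0107
initial course = atan2(N, D) = 85.76°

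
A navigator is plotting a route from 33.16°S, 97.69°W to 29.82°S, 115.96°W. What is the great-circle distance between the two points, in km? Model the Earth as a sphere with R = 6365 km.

Haversine: a = sin²(Δφ/2)+cos φ₁ cos φ₂ sin²(Δλ/2) = 0.01916;  σ = 2·atan2(√a,√(1−a))
σ = 15.911° → d = Rσ = 6365·0.27770 = 1768 km

1768 km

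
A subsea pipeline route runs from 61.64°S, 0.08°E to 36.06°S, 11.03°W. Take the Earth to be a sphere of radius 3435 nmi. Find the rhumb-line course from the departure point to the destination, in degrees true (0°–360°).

Meridional parts: M(φ₁)=-1.3757, M(φ₂)=-0.6756 → ΔM = +0.7001;  Δλ = -0.1939 rad
tan C = Δλ / ΔM = -0.2770 → C = 344.52°

344.5°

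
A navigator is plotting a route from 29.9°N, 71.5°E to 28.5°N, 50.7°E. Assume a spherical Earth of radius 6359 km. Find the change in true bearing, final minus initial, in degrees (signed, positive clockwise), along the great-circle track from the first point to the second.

Initial bearing θ₁ = atan2(sin Δλ cos φ₂, cos φ₁ sin φ₂ − sin φ₁ cos φ₂ cos Δλ) = 270.76°
Final bearing θ₂ = (initial bearing from the destination back to the start) + 180° = 260.52°
Δθ = θ₂ − θ₁ = -10.2°

-10.2°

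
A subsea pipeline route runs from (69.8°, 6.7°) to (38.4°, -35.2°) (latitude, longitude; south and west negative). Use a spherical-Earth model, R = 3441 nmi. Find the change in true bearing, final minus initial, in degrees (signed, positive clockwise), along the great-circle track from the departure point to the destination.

-35.7°

Initial bearing θ₁ = atan2(sin Δλ cos φ₂, cos φ₁ sin φ₂ − sin φ₁ cos φ₂ cos Δλ) = 237.54°
Final bearing θ₂ = (initial bearing from the destination back to the start) + 180° = 201.82°
Δθ = θ₂ − θ₁ = -35.7°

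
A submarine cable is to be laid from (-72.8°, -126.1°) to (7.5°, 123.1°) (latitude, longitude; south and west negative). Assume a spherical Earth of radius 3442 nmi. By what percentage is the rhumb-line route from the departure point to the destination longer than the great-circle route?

Great circle: σ = 1.8016 rad → d_gc = Rσ = 6201.2 nmi
Rhumb: Δφ = +1.4015, Δλ = -1.9338, Δψ = +2.0202, q = Δφ/Δψ = 0.6937 → d_rh = R√(Δφ²+q²Δλ²) = 6677.9 nmi
Excess = (6677.9 − 6201.2) / 6201.2 = 476.7 / 6201.2 = 7.69% ≈ 7.7%

7.7%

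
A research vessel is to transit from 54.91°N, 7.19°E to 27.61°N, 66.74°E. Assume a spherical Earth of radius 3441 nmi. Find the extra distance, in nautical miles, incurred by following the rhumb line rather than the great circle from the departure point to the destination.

Great circle: cos σ = sin φ₁ sin φ₂ + cos φ₁ cos φ₂ cos Δλ,  σ = 0.8797 rad → d_gc = 3027.1 nmi
Rhumb line: Δψ = -0.6498, q = Δφ/Δψ = 0.7333, d_rh = R√(Δφ²+q²Δλ²) = 3092.8 nmi
Excess = 3092.8 − 3027.1 = 65.7 ≈ 66 nmi

66 nmi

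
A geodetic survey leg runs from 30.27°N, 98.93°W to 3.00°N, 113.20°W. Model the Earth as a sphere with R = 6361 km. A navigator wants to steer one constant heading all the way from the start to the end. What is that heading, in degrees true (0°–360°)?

Δψ = ln[tan(π/4+φ₂/2)/tan(π/4+φ₁/2)] = -0.5024
Δλ = -0.2491 rad (taken the short way round)
course = atan2(Δλ, Δψ) = 206.37°

206.4°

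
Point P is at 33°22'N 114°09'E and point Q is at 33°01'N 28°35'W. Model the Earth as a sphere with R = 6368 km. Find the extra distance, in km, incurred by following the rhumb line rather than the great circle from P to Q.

Great circle: cos σ = sin φ₁ sin φ₂ + cos φ₁ cos φ₂ cos Δλ,  σ = 1.8314 rad → d_gc = 11662.2 km
Rhumb line: Δψ = -0.0073, q = Δφ/Δψ = 0.8368, d_rh = R√(Δφ²+q²Δλ²) = 13275.5 km
Excess = 13275.5 − 11662.2 = 1613.3 ≈ 1613 km

1613 km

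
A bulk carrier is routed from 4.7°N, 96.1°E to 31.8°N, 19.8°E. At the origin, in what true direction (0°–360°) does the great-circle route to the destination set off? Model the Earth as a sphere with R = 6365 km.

N = sin Δλ·cos φ₂ = -0.8257;  D = cos φ₁ sin φ₂ − sin φ₁ cos φ₂ cos Δλ = +0.5087
initial course = atan2(N, D) = 301.64°

301.6°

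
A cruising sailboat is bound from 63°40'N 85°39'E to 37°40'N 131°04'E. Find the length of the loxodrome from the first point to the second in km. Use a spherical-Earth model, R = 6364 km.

Rhumb course C = atan2(Δλ, Δψ) with Δψ = ln[tan(π/4+φ₂/2)/tan(π/4+φ₁/2)] = -0.7421, Δλ = +0.7927 → C = 133.11°
d = R·|Δφ| / |cos C| = 6364·0.45379 / 0.68343 = 4226 km

4226 km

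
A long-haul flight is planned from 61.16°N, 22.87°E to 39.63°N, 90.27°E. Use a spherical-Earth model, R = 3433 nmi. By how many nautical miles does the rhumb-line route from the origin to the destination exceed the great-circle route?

102 nmi

Great circle: cos σ = sin φ₁ sin φ₂ + cos φ₁ cos φ₂ cos Δλ,  σ = 0.7933 rad → d_gc = 2723.5 nmi
Rhumb line: Δψ = -0.6037, q = Δφ/Δψ = 0.6225, d_rh = R√(Δφ²+q²Δλ²) = 2825.5 nmi
Excess = 2825.5 − 2723.5 = 102.0 ≈ 102 nmi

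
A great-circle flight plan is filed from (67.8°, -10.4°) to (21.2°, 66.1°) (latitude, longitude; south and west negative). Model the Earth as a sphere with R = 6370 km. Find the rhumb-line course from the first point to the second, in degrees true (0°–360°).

Meridional parts: M(φ₁)=+1.6287, M(φ₂)=+0.3788 → ΔM = -1.2499;  Δλ = +1.3352 rad
tan C = Δλ / ΔM = -1.0682 → C = 133.11°

133.1°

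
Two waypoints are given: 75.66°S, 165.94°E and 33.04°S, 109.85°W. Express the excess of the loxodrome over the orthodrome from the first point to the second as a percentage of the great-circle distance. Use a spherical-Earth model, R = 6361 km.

Great circle: σ = 0.9894 rad → d_gc = Rσ = 6293.6 km
Rhumb: Δφ = +0.7439, Δλ = +1.4697, Δψ = +1.4615, q = Δφ/Δψ = 0.5090 → d_rh = R√(Δφ²+q²Δλ²) = 6710.5 km
Excess = (6710.5 − 6293.6) / 6293.6 = 416.9 / 6293.6 = 6.62% ≈ 6.6%

6.6%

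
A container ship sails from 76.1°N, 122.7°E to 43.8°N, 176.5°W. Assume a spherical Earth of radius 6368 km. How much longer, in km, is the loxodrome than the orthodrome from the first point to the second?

Great circle: cos σ = sin φ₁ sin φ₂ + cos φ₁ cos φ₂ cos Δλ,  σ = 0.7129 rad → d_gc = 4539.8 km
Rhumb line: Δψ = -1.2525, q = Δφ/Δψ = 0.4501, d_rh = R√(Δφ²+q²Δλ²) = 4705.1 km
Excess = 4705.1 − 4539.8 = 165.3 ≈ 165 km

165 km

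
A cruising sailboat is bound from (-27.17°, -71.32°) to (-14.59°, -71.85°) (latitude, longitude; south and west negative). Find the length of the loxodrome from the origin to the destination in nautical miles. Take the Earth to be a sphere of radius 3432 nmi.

Δψ = ln[tan(π/4+φ₂/2)/tan(π/4+φ₁/2)] = +0.2356;  Δφ = +0.2196 rad,  Δλ = -0.0093 rad
q = Δφ/Δψ = 0.9319
d = R·√(Δφ² + q²Δλ²) = 3432·0.21973 = 754 nmi

754 nmi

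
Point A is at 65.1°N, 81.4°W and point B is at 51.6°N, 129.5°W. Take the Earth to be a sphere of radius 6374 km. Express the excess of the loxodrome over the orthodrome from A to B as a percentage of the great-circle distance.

Great circle: σ = 0.4832 rad → d_gc = Rσ = 3080.1 km
Rhumb: Δφ = -0.2356, Δλ = -0.8395, Δψ = -0.4557, q = Δφ/Δψ = 0.5170 → d_rh = R√(Δφ²+q²Δλ²) = 3148.0 km
Excess = (3148.0 − 3080.1) / 3080.1 = 67.9 / 3080.1 = 2.20% ≈ 2.2%

2.2%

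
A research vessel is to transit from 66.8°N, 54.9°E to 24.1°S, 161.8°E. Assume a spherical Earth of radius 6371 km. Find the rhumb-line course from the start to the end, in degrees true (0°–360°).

Meridional parts: M(φ₁)=+1.5834, M(φ₂)=-0.4336 → ΔM = -2.0170;  Δλ = +1.8658 rad
tan C = Δλ / ΔM = -0.9250 → C = 137.23°

137.2°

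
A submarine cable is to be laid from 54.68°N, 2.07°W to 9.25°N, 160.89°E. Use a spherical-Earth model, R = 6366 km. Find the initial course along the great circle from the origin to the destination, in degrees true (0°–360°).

N = sin Δλ·cos φ₂ = +0.2892;  D = cos φ₁ sin φ₂ − sin φ₁ cos φ₂ cos Δλ = +0.8629
initial course = atan2(N, D) = 18.53°

18.5°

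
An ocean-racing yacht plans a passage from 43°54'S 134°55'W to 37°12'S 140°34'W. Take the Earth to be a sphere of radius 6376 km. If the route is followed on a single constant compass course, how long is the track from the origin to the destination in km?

Rhumb course C = atan2(Δλ, Δψ) with Δψ = ln[tan(π/4+φ₂/2)/tan(π/4+φ₁/2)] = +0.1541, Δλ = -0.0986 → C = 327.39°
d = R·|Δφ| / |cos C| = 6376·0.11694 / 0.84233 = 885 km

885 km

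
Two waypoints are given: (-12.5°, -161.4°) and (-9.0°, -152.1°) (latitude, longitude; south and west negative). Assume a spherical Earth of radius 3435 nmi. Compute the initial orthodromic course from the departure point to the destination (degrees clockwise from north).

70.0°

θ = atan2( sin Δλ·cos φ₂ ,  cos φ₁ sin φ₂ − sin φ₁ cos φ₂ cos Δλ )
  = atan2(+0.1596, +0.0582) = 69.95°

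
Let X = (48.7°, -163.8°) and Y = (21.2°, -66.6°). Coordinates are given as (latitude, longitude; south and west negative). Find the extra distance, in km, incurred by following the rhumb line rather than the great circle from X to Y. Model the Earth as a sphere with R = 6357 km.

Great circle: cos σ = sin φ₁ sin φ₂ + cos φ₁ cos φ₂ cos Δλ,  σ = 1.3750 rad → d_gc = 8740.8 km
Rhumb line: Δψ = -0.5971, q = Δφ/Δψ = 0.8038, d_rh = R√(Δφ²+q²Δλ²) = 9190.1 km
Excess = 9190.1 − 8740.8 = 449.3 ≈ 449 km

449 km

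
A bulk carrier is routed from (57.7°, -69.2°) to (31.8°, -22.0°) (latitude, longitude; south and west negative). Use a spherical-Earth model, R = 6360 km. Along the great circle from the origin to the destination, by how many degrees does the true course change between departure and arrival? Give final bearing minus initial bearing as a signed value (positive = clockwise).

+35.0°

Initial bearing θ₁ = atan2(sin Δλ cos φ₂, cos φ₁ sin φ₂ − sin φ₁ cos φ₂ cos Δλ) = 108.32°
Final bearing θ₂ = (initial bearing from the destination back to the start) + 180° = 143.36°
Δθ = θ₂ − θ₁ = +35.0°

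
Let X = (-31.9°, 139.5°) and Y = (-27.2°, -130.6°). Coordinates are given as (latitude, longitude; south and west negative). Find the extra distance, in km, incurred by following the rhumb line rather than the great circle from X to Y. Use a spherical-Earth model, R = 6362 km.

Great circle: cos σ = sin φ₁ sin φ₂ + cos φ₁ cos φ₂ cos Δλ,  σ = 1.3255 rad → d_gc = 8432.7 km
Rhumb line: Δψ = +0.0943, q = Δφ/Δψ = 0.8695, d_rh = R√(Δφ²+q²Δλ²) = 8695.5 km
Excess = 8695.5 − 8432.7 = 262.8 ≈ 263 km

263 km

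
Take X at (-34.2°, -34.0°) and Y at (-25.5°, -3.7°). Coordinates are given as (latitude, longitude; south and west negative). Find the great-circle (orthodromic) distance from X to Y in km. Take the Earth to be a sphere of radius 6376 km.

3067 km

Haversine: a = sin²(Δφ/2)+cos φ₁ cos φ₂ sin²(Δλ/2) = 0.05674;  σ = 2·atan2(√a,√(1−a))
σ = 27.561° → d = Rσ = 6376·0.48103 = 3067 km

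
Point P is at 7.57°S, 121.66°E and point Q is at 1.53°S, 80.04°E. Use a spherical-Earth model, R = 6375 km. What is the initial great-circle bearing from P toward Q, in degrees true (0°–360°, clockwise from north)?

N = sin Δλ·cos φ₂ = -0.6640;  D = cos φ₁ sin φ₂ − sin φ₁ cos φ₂ cos Δλ = +0.0720
initial course = atan2(N, D) = 276.19°

276.2°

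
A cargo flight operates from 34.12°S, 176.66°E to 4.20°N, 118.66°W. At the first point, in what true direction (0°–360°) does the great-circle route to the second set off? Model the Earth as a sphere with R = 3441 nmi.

71.6°

N = sin Δλ·cos φ₂ = +0.9015;  D = cos φ₁ sin φ₂ − sin φ₁ cos φ₂ cos Δλ = +0.2999
initial course = atan2(N, D) = 71.60°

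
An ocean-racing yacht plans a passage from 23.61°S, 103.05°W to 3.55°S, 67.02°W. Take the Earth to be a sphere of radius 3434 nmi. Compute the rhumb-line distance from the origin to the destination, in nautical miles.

2409 nmi

Δψ = ln[tan(π/4+φ₂/2)/tan(π/4+φ₁/2)] = +0.3623;  Δφ = +0.3501 rad,  Δλ = +0.6288 rad
q = Δφ/Δψ = 0.9665
d = R·√(Δφ² + q²Δλ²) = 3434·0.70139 = 2409 nmi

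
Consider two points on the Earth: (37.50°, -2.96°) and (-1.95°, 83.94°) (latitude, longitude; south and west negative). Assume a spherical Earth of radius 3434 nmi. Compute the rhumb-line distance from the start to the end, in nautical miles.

Δψ = ln[tan(π/4+φ₂/2)/tan(π/4+φ₁/2)] = -0.7410;  Δφ = -0.6885 rad,  Δλ = +1.5167 rad
q = Δφ/Δψ = 0.9292
d = R·√(Δφ² + q²Δλ²) = 3434·1.56852 = 5386 nmi

5386 nmi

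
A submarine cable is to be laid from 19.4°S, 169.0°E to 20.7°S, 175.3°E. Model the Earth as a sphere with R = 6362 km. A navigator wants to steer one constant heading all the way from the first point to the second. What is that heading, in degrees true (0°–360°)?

Meridional parts: M(φ₁)=-0.3453, M(φ₂)=-0.3694 → ΔM = -0.0242;  Δλ = +0.1100 rad
tan C = Δλ / ΔM = -4.5523 → C = 102.39°

102.4°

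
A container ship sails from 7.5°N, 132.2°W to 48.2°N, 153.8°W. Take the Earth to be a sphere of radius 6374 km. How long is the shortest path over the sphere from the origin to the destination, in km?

4964 km

cos σ = sin φ₁ sin φ₂ + cos φ₁ cos φ₂ cos Δλ
      = sin(7.50°)sin(48.20°) + cos(7.50°)cos(48.20°)cos(-21.60°) = 0.7117
σ = 44.624° → d = Rσ = 6374·0.77884 = 4964 km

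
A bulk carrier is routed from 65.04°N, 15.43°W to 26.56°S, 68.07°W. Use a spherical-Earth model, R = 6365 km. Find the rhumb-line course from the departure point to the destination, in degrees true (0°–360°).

Δψ = ln[tan(π/4+φ₂/2)/tan(π/4+φ₁/2)] = -1.9892
Δλ = -0.9187 rad (taken the short way round)
course = atan2(Δλ, Δψ) = 204.79°

204.8°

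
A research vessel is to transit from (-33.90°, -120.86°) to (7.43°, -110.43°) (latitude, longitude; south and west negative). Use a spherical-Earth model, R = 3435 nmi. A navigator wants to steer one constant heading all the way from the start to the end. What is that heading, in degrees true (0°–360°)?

13.5°

Meridional parts: M(φ₁)=-0.6296, M(φ₂)=+0.1300 → ΔM = +0.7596;  Δλ = +0.1820 rad
tan C = Δλ / ΔM = +0.2397 → C = 13.48°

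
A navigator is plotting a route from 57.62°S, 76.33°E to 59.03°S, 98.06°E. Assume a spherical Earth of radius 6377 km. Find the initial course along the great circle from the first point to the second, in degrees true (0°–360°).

N = sin Δλ·cos φ₂ = +0.1905;  D = cos φ₁ sin φ₂ − sin φ₁ cos φ₂ cos Δλ = -0.0555
initial course = atan2(N, D) = 106.24°

106.2°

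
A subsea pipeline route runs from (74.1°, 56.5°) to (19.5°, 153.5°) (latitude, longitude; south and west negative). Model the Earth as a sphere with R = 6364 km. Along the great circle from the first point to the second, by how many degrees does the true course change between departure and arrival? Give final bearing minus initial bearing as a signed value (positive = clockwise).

Initial bearing θ₁ = atan2(sin Δλ cos φ₂, cos φ₁ sin φ₂ − sin φ₁ cos φ₂ cos Δλ) = 77.82°
Final bearing θ₂ = (initial bearing from the destination back to the start) + 180° = 163.50°
Δθ = θ₂ − θ₁ = +85.7°

+85.7°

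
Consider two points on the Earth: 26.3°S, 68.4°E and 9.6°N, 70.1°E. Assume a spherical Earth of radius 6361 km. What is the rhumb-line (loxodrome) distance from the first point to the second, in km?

Δψ = ln[tan(π/4+φ₂/2)/tan(π/4+φ₁/2)] = +0.6444;  Δφ = +0.6266 rad,  Δλ = +0.0297 rad
q = Δφ/Δψ = 0.9724
d = R·√(Δφ² + q²Δλ²) = 6361·0.62724 = 3990 km

3990 km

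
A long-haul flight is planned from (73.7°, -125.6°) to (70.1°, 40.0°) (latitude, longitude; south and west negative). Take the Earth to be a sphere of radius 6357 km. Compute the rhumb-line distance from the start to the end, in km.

Rhumb course C = atan2(Δλ, Δψ) with Δψ = ln[tan(π/4+φ₂/2)/tan(π/4+φ₁/2)] = -0.2029, Δλ = +2.8903 → C = 94.02°
d = R·|Δφ| / |cos C| = 6357·0.06283 / 0.07003 = 5704 km

5704 km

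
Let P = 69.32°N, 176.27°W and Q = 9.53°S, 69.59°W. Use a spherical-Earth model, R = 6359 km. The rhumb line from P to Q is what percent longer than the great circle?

6.3%

Great circle: σ = 1.8285 rad → d_gc = Rσ = 11627.4 km
Rhumb: Δφ = -1.3762, Δλ = +1.8619, Δψ = -1.8684, q = Δφ/Δψ = 0.7366 → d_rh = R√(Δφ²+q²Δλ²) = 12354.7 km
Excess = (12354.7 − 11627.4) / 11627.4 = 727.3 / 11627.4 = 6.26% ≈ 6.3%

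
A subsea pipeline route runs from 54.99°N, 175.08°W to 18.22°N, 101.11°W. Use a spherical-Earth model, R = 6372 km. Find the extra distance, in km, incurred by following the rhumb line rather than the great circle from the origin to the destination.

Great circle: cos σ = sin φ₁ sin φ₂ + cos φ₁ cos φ₂ cos Δλ,  σ = 1.1521 rad → d_gc = 7341.1 km
Rhumb line: Δψ = -0.8304, q = Δφ/Δψ = 0.7728, d_rh = R√(Δφ²+q²Δλ²) = 7559.0 km
Excess = 7559.0 − 7341.1 = 217.9 ≈ 218 km

218 km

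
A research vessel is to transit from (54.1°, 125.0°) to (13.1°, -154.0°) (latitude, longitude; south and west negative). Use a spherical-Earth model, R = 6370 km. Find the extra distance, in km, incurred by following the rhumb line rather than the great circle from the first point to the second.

Great circle: cos σ = sin φ₁ sin φ₂ + cos φ₁ cos φ₂ cos Δλ,  σ = 1.2943 rad → d_gc = 8245.0 km
Rhumb line: Δψ = -0.8965, q = Δφ/Δψ = 0.7982, d_rh = R√(Δφ²+q²Δλ²) = 8511.6 km
Excess = 8511.6 − 8245.0 = 266.6 ≈ 267 km

267 km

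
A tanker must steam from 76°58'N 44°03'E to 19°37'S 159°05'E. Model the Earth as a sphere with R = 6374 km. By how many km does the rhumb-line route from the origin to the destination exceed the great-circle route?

Great circle: cos σ = sin φ₁ sin φ₂ + cos φ₁ cos φ₂ cos Δλ,  σ = 2.0009 rad → d_gc = 12753.7 km
Rhumb line: Δψ = -2.5188, q = Δφ/Δψ = 0.6692, d_rh = R√(Δφ²+q²Δλ²) = 13740.3 km
Excess = 13740.3 − 12753.7 = 986.6 ≈ 987 km

987 km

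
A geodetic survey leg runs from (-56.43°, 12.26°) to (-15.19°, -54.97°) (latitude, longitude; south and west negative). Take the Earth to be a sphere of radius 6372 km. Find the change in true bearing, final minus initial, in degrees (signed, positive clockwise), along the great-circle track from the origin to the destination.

At departure: θ₁ = atan2(sin Δλ cos φ₂, cos φ₁ sin φ₂ − sin φ₁ cos φ₂ cos Δλ) = 280.59°
At arrival: θ₂ = atan2(sin Δλ cos φ₁, −cos φ₂ sin φ₁ + sin φ₂ cos φ₁ cos Δλ) = 325.72°
Δθ = θ₂ − θ₁ = +45.1°

+45.1°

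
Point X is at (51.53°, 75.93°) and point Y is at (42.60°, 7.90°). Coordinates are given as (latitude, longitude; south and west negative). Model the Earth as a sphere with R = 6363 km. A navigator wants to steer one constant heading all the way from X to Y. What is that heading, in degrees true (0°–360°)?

259.1°

Δψ = ln[tan(π/4+φ₂/2)/tan(π/4+φ₁/2)] = -0.2296
Δλ = -1.1873 rad (taken the short way round)
course = atan2(Δλ, Δψ) = 259.06°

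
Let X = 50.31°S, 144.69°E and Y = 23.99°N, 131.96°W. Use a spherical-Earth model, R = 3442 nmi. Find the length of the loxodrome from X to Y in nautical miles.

Rhumb course C = atan2(Δλ, Δψ) with Δψ = ln[tan(π/4+φ₂/2)/tan(π/4+φ₁/2)] = +1.4506, Δλ = +1.4547 → C = 45.08°
d = R·|Δφ| / |cos C| = 3442·1.29678 / 0.70611 = 6321 nmi

6321 nmi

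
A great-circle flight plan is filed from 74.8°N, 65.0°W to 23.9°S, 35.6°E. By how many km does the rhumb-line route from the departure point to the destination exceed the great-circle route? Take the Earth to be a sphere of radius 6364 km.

638 km

Great circle: cos σ = sin φ₁ sin φ₂ + cos φ₁ cos φ₂ cos Δλ,  σ = 2.0209 rad → d_gc = 12861.0 km
Rhumb line: Δψ = -2.4440, q = Δφ/Δψ = 0.7049, d_rh = R√(Δφ²+q²Δλ²) = 13498.7 km
Excess = 13498.7 − 12861.0 = 637.7 ≈ 638 km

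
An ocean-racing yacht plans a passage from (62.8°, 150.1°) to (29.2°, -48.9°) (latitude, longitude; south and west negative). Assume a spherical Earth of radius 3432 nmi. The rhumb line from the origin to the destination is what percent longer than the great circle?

Great circle: σ = 1.5141 rad → d_gc = Rσ = 5196.5 nmi
Rhumb: Δφ = -0.5864, Δλ = +2.8100, Δψ = -0.8859, q = Δφ/Δψ = 0.6620 → d_rh = R√(Δφ²+q²Δλ²) = 6693.7 nmi
Excess = (6693.7 − 5196.5) / 5196.5 = 1497.2 / 5196.5 = 28.81% ≈ 28.8%

28.8%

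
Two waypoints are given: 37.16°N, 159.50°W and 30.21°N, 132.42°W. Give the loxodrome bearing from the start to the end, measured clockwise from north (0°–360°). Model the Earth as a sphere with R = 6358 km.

107.2°

Δψ = ln[tan(π/4+φ₂/2)/tan(π/4+φ₁/2)] = -0.1459
Δλ = +0.4726 rad (taken the short way round)
course = atan2(Δλ, Δψ) = 107.16°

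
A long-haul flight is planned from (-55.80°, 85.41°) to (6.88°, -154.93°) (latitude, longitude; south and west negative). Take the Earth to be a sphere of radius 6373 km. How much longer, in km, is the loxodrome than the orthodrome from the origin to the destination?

737 km

Great circle: cos σ = sin φ₁ sin φ₂ + cos φ₁ cos φ₂ cos Δλ,  σ = 1.9554 rad → d_gc = 12462.0 km
Rhumb line: Δψ = +1.2992, q = Δφ/Δψ = 0.8420, d_rh = R√(Δφ²+q²Δλ²) = 13198.9 km
Excess = 13198.9 − 12462.0 = 736.9 ≈ 737 km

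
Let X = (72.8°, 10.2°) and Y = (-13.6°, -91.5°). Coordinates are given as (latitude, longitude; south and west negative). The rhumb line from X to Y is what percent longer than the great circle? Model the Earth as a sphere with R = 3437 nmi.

5.7%

Great circle: σ = 1.8576 rad → d_gc = Rσ = 6384.7 nmi
Rhumb: Δφ = -1.5080, Δλ = -1.7750, Δψ = -2.1285, q = Δφ/Δψ = 0.7084 → d_rh = R√(Δφ²+q²Δλ²) = 6748.5 nmi
Excess = (6748.5 − 6384.7) / 6384.7 = 363.8 / 6384.7 = 5.70% ≈ 5.7%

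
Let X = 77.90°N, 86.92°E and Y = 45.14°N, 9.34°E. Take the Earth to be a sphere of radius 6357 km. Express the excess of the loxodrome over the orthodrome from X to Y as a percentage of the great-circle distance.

6.2%

Great circle: σ = 0.7599 rad → d_gc = Rσ = 4830.9 km
Rhumb: Δφ = -0.5718, Δλ = -1.3540, Δψ = -1.3596, q = Δφ/Δψ = 0.4205 → d_rh = R√(Δφ²+q²Δλ²) = 5129.8 km
Excess = (5129.8 − 4830.9) / 4830.9 = 298.9 / 4830.9 = 6.19% ≈ 6.2%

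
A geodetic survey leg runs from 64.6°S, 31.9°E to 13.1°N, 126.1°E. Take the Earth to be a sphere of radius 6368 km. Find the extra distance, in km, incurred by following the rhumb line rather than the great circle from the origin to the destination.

428 km

Great circle: cos σ = sin φ₁ sin φ₂ + cos φ₁ cos φ₂ cos Δλ,  σ = 1.8084 rad → d_gc = 11515.7 km
Rhumb line: Δψ = +1.7207, q = Δφ/Δψ = 0.7881, d_rh = R√(Δφ²+q²Δλ²) = 11944.0 km
Excess = 11944.0 − 11515.7 = 428.3 ≈ 428 km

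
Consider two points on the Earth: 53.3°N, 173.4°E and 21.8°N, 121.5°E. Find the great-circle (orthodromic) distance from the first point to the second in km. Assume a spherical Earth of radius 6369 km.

cos σ = sin φ₁ sin φ₂ + cos φ₁ cos φ₂ cos Δλ
      = sin(53.30°)sin(21.80°) + cos(53.30°)cos(21.80°)cos(-51.90°) = 0.6401
σ = 50.198° → d = Rσ = 6369·0.87612 = 5580 km

5580 km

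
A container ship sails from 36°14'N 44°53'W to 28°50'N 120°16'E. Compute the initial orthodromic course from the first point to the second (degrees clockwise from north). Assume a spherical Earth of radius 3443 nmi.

N = sin Δλ·cos φ₂ = +0.2245;  D = cos φ₁ sin φ₂ − sin φ₁ cos φ₂ cos Δλ = +0.8895
initial course = atan2(N, D) = 14.17°

14.2°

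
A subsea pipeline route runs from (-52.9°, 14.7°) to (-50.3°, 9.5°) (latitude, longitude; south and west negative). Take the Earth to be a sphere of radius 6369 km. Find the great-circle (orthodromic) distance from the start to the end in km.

461 km

cos σ = sin φ₁ sin φ₂ + cos φ₁ cos φ₂ cos Δλ
      = sin(-52.90°)sin(-50.30°) + cos(-52.90°)cos(-50.30°)cos(-5.20°) = 0.9974
σ = 4.145° → d = Rσ = 6369·0.07234 = 461 km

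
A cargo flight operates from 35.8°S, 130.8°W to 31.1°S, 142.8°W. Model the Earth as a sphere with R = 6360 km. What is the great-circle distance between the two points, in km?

1227 km

Haversine: a = sin²(Δφ/2)+cos φ₁ cos φ₂ sin²(Δλ/2) = 0.00927;  σ = 2·atan2(√a,√(1−a))
σ = 11.050° → d = Rσ = 6360·0.19285 = 1227 km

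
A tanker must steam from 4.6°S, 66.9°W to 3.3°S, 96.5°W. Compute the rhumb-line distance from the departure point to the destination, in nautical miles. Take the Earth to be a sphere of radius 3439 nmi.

Δψ = ln[tan(π/4+φ₂/2)/tan(π/4+φ₁/2)] = +0.0227;  Δφ = +0.0227 rad,  Δλ = -0.5166 rad
q = Δφ/Δψ = 0.9976
d = R·√(Δφ² + q²Δλ²) = 3439·0.51588 = 1774 nmi

1774 nmi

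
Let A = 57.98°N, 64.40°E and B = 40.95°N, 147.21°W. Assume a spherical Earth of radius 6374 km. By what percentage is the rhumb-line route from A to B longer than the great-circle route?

Great circle: σ = 1.3545 rad → d_gc = Rσ = 8633.4 km
Rhumb: Δφ = -0.2972, Δλ = +2.5899, Δψ = -0.4638, q = Δφ/Δψ = 0.6409 → d_rh = R√(Δφ²+q²Δλ²) = 10747.7 km
Excess = (10747.7 − 8633.4) / 8633.4 = 2114.3 / 8633.4 = 24.49% ≈ 24.5%

24.5%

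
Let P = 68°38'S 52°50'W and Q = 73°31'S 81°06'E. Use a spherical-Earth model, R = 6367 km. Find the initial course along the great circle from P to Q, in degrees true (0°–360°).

N = sin Δλ·cos φ₂ = +0.2043;  D = cos φ₁ sin φ₂ − sin φ₁ cos φ₂ cos Δλ = -0.5327
initial course = atan2(N, D) = 159.01°

159.0°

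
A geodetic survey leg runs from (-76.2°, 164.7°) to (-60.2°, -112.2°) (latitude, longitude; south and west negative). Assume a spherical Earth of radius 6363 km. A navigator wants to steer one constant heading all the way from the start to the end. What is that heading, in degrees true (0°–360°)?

Meridional parts: M(φ₁)=-2.1119, M(φ₂)=-1.3240 → ΔM = +0.7879;  Δλ = +1.4504 rad
tan C = Δλ / ΔM = +1.8408 → C = 61.49°

61.5°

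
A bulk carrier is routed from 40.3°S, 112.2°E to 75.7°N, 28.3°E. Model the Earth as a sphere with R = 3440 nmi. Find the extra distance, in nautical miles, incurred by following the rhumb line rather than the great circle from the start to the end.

186 nmi

Great circle: cos σ = sin φ₁ sin φ₂ + cos φ₁ cos φ₂ cos Δλ,  σ = 2.2227 rad → d_gc = 7646.2 nmi
Rhumb line: Δψ = +2.8457, q = Δφ/Δψ = 0.7115, d_rh = R√(Δφ²+q²Δλ²) = 7832.6 nmi
Excess = 7832.6 − 7646.2 = 186.4 ≈ 186 nmi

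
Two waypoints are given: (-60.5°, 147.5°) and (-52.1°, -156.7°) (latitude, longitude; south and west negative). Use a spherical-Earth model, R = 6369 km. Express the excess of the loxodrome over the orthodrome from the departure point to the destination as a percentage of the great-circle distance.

Great circle: σ = 0.5418 rad → d_gc = Rσ = 3450.4 km
Rhumb: Δφ = +0.1466, Δλ = +0.9739, Δψ = +0.2655, q = Δφ/Δψ = 0.5521 → d_rh = R√(Δφ²+q²Δλ²) = 3549.6 km
Excess = (3549.6 − 3450.4) / 3450.4 = 99.2 / 3450.4 = 2.88% ≈ 2.9%

2.9%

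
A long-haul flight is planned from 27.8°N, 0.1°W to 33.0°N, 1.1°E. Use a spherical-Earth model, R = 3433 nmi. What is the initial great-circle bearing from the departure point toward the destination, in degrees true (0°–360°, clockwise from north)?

11.0°

θ = atan2( sin Δλ·cos φ₂ ,  cos φ₁ sin φ₂ − sin φ₁ cos φ₂ cos Δλ )
  = atan2(+0.0176, +0.0907) = 10.96°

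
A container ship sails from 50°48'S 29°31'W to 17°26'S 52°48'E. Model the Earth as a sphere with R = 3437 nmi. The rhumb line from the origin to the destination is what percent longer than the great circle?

3.4%

Great circle: σ = 1.2527 rad → d_gc = Rσ = 4305.4 nmi
Rhumb: Δφ = +0.5824, Δλ = +1.4367, Δψ = +0.7235, q = Δφ/Δψ = 0.8049 → d_rh = R√(Δφ²+q²Δλ²) = 4450.1 nmi
Excess = (4450.1 − 4305.4) / 4305.4 = 144.7 / 4305.4 = 3.36% ≈ 3.4%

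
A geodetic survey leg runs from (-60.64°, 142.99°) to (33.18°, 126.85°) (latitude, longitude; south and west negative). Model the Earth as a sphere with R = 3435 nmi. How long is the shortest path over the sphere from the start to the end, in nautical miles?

5680 nmi

Haversine: a = sin²(Δφ/2)+cos φ₁ cos φ₂ sin²(Δλ/2) = 0.54140;  σ = 2·atan2(√a,√(1−a))
σ = 94.749° → d = Rσ = 3435·1.65369 = 5680 nmi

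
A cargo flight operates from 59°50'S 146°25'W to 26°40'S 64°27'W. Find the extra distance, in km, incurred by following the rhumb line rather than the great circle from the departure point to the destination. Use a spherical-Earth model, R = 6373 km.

Great circle: cos σ = sin φ₁ sin φ₂ + cos φ₁ cos φ₂ cos Δλ,  σ = 1.1032 rad → d_gc = 7030.5 km
Rhumb line: Δψ = +0.8280, q = Δφ/Δψ = 0.6991, d_rh = R√(Δφ²+q²Δλ²) = 7364.8 km
Excess = 7364.8 − 7030.5 = 334.3 ≈ 334 km

334 km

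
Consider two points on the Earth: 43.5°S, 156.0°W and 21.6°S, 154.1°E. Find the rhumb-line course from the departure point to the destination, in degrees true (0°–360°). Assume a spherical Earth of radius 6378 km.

Meridional parts: M(φ₁)=-0.8448, M(φ₂)=-0.3863 → ΔM = +0.4586;  Δλ = -0.8709 rad
tan C = Δλ / ΔM = -1.8992 → C = 297.77°

297.8°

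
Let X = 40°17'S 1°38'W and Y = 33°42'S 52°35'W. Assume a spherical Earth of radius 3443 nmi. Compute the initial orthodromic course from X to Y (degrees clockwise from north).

262.6°

θ = atan2( sin Δλ·cos φ₂ ,  cos φ₁ sin φ₂ − sin φ₁ cos φ₂ cos Δλ )
  = atan2(-0.6461, -0.0844) = 262.56°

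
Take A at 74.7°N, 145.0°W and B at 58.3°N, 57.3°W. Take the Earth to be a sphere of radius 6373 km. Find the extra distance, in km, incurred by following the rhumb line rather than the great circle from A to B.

339 km

Great circle: cos σ = sin φ₁ sin φ₂ + cos φ₁ cos φ₂ cos Δλ,  σ = 0.5984 rad → d_gc = 3813.8 km
Rhumb line: Δψ = -0.7485, q = Δφ/Δψ = 0.3824, d_rh = R√(Δφ²+q²Δλ²) = 4152.6 km
Excess = 4152.6 − 3813.8 = 338.8 ≈ 339 km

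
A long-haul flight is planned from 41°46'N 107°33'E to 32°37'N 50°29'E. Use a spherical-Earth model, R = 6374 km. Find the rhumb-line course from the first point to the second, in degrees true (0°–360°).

258.6°

Meridional parts: M(φ₁)=+0.8037, M(φ₂)=+0.6028 → ΔM = -0.2009;  Δλ = -0.9960 rad
tan C = Δλ / ΔM = +4.9570 → C = 258.59°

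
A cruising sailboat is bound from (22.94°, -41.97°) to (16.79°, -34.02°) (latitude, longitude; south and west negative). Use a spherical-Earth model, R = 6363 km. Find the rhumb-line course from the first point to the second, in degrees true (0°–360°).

129.5°

Meridional parts: M(φ₁)=+0.4115, M(φ₂)=+0.2973 → ΔM = -0.1142;  Δλ = +0.1388 rad
tan C = Δλ / ΔM = -1.2150 → C = 129.46°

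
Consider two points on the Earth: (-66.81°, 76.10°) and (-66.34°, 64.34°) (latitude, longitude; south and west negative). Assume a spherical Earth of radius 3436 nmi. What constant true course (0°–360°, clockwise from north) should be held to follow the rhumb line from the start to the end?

275.7°

Δψ = ln[tan(π/4+φ₂/2)/tan(π/4+φ₁/2)] = +0.0206
Δλ = -0.2053 rad (taken the short way round)
course = atan2(Δλ, Δψ) = 275.74°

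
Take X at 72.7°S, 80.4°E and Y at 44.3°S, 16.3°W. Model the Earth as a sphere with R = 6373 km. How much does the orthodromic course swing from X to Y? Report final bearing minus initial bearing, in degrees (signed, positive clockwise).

Initial bearing θ₁ = atan2(sin Δλ cos φ₂, cos φ₁ sin φ₂ − sin φ₁ cos φ₂ cos Δλ) = 247.98°
Final bearing θ₂ = (initial bearing from the destination back to the start) + 180° = 337.34°
Δθ = θ₂ − θ₁ = +89.4°

+89.4°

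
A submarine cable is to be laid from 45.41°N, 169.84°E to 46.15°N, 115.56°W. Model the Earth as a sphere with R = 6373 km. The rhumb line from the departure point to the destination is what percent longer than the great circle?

4.1%

Great circle: σ = 0.8727 rad → d_gc = Rσ = 5562.0 km
Rhumb: Δφ = +0.0129, Δλ = +1.3020, Δψ = +0.0185, q = Δφ/Δψ = 0.6974 → d_rh = R√(Δφ²+q²Δλ²) = 5787.4 km
Excess = (5787.4 − 5562.0) / 5562.0 = 225.4 / 5562.0 = 4.052% ≈ 4.1%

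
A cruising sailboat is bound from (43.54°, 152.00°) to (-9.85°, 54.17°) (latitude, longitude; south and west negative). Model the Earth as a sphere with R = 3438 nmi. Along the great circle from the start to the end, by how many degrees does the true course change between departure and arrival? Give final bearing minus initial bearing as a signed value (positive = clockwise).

At departure: θ₁ = atan2(sin Δλ cos φ₂, cos φ₁ sin φ₂ − sin φ₁ cos φ₂ cos Δλ) = 268.15°
At arrival: θ₂ = atan2(sin Δλ cos φ₁, −cos φ₂ sin φ₁ + sin φ₂ cos φ₁ cos Δλ) = 227.34°
Δθ = θ₂ − θ₁ = -40.8°

-40.8°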